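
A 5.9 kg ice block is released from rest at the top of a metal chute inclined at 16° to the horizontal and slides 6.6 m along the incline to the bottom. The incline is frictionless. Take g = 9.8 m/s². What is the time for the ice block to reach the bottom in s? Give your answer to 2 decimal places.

The weight component along the incline is mg sin 16° = 15.937 N and the normal force is N = mg cos 16° = 55.580 N.
With no friction, a = g sin 16° = 2.7012 m/s².
Starting from rest, L = ½at², so t = √(2L/a) = √(2 × 6.6 / 2.7012) = 2.2106 s.

2.21 s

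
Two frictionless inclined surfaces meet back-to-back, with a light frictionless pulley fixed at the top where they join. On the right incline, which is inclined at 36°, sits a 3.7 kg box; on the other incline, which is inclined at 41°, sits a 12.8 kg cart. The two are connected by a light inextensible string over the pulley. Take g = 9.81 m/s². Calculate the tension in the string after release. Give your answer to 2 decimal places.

Resolve each weight along its own incline: the 3.7 kg mass has component 3.7 × 9.81 × sin 36° = 21.335 N down its slope, and the 12.8 kg mass has 12.8 × 9.81 × sin 41° = 82.380 N down its slope.
The 12.8 kg side's 82.380 N exceeds the other side's 21.335 N, so that mass slides down and the 3.7 kg mass slides up. Taking that direction as positive, Newton's second law for the whole system gives 82.380 − 21.335 = (3.7 + 12.8) a, so a = 61.045 / 16.5 = 3.6997 m/s².
For the 3.7 kg mass (up-slope positive): T − 21.335 = 3.7 × 3.6997, so T = 35.024 N.

35.02 N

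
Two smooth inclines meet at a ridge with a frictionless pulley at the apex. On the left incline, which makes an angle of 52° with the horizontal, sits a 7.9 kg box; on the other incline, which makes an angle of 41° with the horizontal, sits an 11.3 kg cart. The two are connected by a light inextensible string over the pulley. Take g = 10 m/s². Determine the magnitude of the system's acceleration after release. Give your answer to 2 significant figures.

0.62 m/s²

Resolve each weight along its own incline: the 7.9 kg mass has component 7.9 × 10 × sin 52° = 62.253 N down its slope, and the 11.3 kg mass has 11.3 × 10 × sin 41° = 74.135 N down its slope.
The 11.3 kg side's 74.135 N exceeds the other side's 62.253 N, so that mass slides down and the 7.9 kg mass slides up. Taking that direction as positive, Newton's second law for the whole system gives 74.135 − 62.253 = (7.9 + 11.3) a, so a = 11.882 / 19.2 = 0.6189 m/s².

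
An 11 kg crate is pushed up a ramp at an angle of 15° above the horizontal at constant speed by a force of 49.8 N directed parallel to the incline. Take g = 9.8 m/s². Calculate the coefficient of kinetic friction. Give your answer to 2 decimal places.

0.21

At constant speed ΣF = 0 along the incline. The applied 49.8 N acts up the slope; the weight component mg sin 15° = 27.901 N and kinetic friction μN both act down the slope.
So 49.8 = 27.901 + μ × 104.127, giving μ = (49.8 − 27.901) / 104.127 = 0.2103.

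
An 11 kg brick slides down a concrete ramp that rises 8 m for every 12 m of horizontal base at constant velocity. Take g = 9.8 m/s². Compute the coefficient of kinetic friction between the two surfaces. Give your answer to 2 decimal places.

0.67

At constant velocity the net force along the incline is zero: mg sin 33.69° = μ mg cos 33.69°.
So μ = tan 33.69° = 0.5547 / 0.8321 = 0.6666.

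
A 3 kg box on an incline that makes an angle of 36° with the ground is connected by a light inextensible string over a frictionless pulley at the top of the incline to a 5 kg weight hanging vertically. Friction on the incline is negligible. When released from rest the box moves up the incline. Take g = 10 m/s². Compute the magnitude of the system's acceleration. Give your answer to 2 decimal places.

4.05 m/s²

For the box on the incline: the weight component along the slope is m₁g sin 36° = 3 × 10 × 0.5878 = 17.634 N and the normal force is N = m₁g cos 36° = 24.271 N.
Newton's second law for the box (up-slope positive): T − 17.634 = 3 a. For the hanging weight (downward positive): 5 × 10 − T = 5 a.
Adding the two equations eliminates T: 32.366 = 8 a, so a = 4.0457 m/s².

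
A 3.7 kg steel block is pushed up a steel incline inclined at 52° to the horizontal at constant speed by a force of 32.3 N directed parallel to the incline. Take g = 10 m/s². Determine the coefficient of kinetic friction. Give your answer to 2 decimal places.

At constant speed ΣF = 0 along the incline. The applied 32.3 N acts up the slope; the weight component mg sin 52° = 29.156 N and kinetic friction μN both act down the slope.
So 32.3 = 29.156 + μ × 22.779, giving μ = (32.3 − 29.156) / 22.779 = 0.1380.

0.14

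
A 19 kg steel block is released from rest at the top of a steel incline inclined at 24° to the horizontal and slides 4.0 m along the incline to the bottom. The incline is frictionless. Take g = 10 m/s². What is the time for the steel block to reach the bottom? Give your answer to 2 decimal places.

The weight component along the incline is mg sin 24° = 77.280 N and the normal force is N = mg cos 24° = 173.574 N.
With no friction, a = g sin 24° = 4.0674 m/s².
Starting from rest, L = ½at², so t = √(2L/a) = √(2 × 4.0 / 4.0674) = 1.4024 s.

1.40 s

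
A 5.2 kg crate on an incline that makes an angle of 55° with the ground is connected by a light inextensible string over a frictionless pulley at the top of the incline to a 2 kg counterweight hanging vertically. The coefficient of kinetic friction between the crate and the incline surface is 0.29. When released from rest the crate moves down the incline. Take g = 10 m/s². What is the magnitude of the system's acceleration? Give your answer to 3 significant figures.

For the crate on the incline: the weight component along the slope is m₁g sin 55° = 5.2 × 10 × 0.8192 = 42.598 N and the normal force is N = m₁g cos 55° = 29.826 N.
Kinetic friction opposes the crate's motion down the incline: f = μN = 0.29 × 29.826 = 8.650 N acting up the slope.
Newton's second law for the crate (down-slope positive): 42.598 − 8.650 − T = 5.2 a. For the hanging counterweight (upward positive): T − 2 × 10 = 2 a.
Adding the two equations eliminates T: 13.948 = 7.2 a, so a = 1.9372 m/s².

1.94 m/s²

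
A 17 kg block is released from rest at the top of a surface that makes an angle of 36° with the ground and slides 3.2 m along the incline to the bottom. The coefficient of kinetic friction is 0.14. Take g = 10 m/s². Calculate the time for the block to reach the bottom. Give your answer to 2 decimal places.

The weight component along the incline is mg sin 36° = 99.923 N and the normal force is N = mg cos 36° = 137.533 N.
Friction up the slope is f = μN = 0.14 × 137.533 = 19.255 N, so the net downslope force is 99.923 − 19.255 = 80.668 N and a = 80.668 / 17 = 4.7452 m/s².
Starting from rest, L = ½at², so t = √(2L/a) = √(2 × 3.2 / 4.7452) = 1.1613 s.

1.16 s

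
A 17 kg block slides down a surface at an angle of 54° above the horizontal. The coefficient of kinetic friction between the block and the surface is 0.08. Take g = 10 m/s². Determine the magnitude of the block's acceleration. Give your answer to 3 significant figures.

Resolving the weight along the incline: the component pulling the block down the slope is mg sin 54° = 17 × 10 × 0.8090 = 137.530 N, and the normal force is N = mg cos 54° = 17 × 10 × 0.5878 = 99.926 N.
Kinetic friction acts up the slope with magnitude f = μN = 0.08 × 99.926 = 7.994 N.
Net force along the incline is 137.530 − 7.994 = 129.536 N, so a = 129.536 / 17 = 7.6198 m/s².

7.62 m/s²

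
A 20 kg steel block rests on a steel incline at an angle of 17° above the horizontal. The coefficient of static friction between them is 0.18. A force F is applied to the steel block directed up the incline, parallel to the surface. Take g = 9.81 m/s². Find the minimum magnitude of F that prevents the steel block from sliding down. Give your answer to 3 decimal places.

The normal force is N = mg cos 17° = 187.627 N. With F at its minimum the steel block is on the verge of sliding down, so static friction is at its maximum μ_s N = 0.18 × 187.627 = 33.773 N and acts up the slope.
Equilibrium along the incline: F + μ_s N = mg sin 17°, so F = 57.363 − 33.773 = 23.590 N.

23.590 N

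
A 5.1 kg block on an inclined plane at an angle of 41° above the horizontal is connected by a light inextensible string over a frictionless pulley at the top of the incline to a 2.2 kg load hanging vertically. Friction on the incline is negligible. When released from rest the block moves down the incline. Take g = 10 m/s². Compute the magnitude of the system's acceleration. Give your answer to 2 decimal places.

1.57 m/s²

For the block on the incline: the weight component along the slope is m₁g sin 41° = 5.1 × 10 × 0.6561 = 33.461 N and the normal force is N = m₁g cos 41° = 38.490 N.
Newton's second law for the block (down-slope positive): 33.461 − T = 5.1 a. For the hanging load (upward positive): T − 2.2 × 10 = 2.2 a.
Adding the two equations eliminates T: 11.461 = 7.3 a, so a = 1.5700 m/s².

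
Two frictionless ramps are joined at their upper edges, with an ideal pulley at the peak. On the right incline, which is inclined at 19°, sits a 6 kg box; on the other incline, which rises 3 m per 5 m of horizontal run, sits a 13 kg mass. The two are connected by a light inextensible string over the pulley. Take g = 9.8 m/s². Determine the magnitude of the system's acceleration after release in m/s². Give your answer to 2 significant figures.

2.4 m/s²

Resolve each weight along its own incline: the 6 kg mass has component 6 × 9.8 × sin 19° = 19.143 N down its slope, and the 13 kg mass has 13 × 9.8 × sin 30.96° = 65.547 N down its slope.
The 13 kg side's 65.547 N exceeds the other side's 19.143 N, so that mass slides down and the 6 kg mass slides up. Taking that direction as positive, Newton's second law for the whole system gives 65.547 − 19.143 = (6 + 13) a, so a = 46.404 / 19 = 2.4423 m/s².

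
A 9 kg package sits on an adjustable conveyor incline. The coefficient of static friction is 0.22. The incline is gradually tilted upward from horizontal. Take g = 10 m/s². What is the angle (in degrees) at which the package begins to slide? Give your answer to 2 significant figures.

At the threshold of sliding, static friction is at its maximum μ_s N and exactly balances the weight component along the incline: mg sin θ = μ_s mg cos θ.
Hence tan θ = μ_s = 0.22, so θ = arctan(0.22) = 12.4074°.

12°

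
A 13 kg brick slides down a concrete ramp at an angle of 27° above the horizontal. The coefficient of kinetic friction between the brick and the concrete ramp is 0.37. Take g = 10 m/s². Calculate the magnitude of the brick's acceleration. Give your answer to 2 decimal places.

1.24 m/s²

Resolving the weight along the incline: the component pulling the brick down the slope is mg sin 27° = 13 × 10 × 0.4540 = 59.020 N, and the normal force is N = mg cos 27° = 13 × 10 × 0.8910 = 115.830 N.
Kinetic friction acts up the slope with magnitude f = μN = 0.37 × 115.830 = 42.857 N.
Net force along the incline is 59.020 − 42.857 = 16.163 N, so a = 16.163 / 13 = 1.2433 m/s².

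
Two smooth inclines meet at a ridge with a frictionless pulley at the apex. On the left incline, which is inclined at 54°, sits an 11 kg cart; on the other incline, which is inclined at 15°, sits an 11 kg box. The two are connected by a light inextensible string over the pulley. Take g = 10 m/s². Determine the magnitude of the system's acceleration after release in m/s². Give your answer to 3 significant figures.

Resolve each weight along its own incline: the 11 kg mass has component 11 × 10 × sin 54° = 88.992 N down its slope, and the 11 kg mass has 11 × 10 × sin 15° = 28.470 N down its slope.
The 11 kg side's 88.992 N exceeds the other side's 28.470 N, so that mass slides down and the 11 kg mass slides up. Taking that direction as positive, Newton's second law for the whole system gives 88.992 − 28.470 = (11 + 11) a, so a = 60.522 / 22 = 2.7510 m/s².

2.75 m/s²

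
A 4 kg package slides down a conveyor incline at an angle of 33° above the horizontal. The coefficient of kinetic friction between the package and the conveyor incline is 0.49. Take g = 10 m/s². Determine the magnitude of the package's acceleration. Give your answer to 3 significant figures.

Resolving the weight along the incline: the component pulling the package down the slope is mg sin 33° = 4 × 10 × 0.5446 = 21.784 N, and the normal force is N = mg cos 33° = 4 × 10 × 0.8387 = 33.548 N.
Kinetic friction acts up the slope with magnitude f = μN = 0.49 × 33.548 = 16.439 N.
Net force along the incline is 21.784 − 16.439 = 5.345 N, so a = 5.345 / 4 = 1.3362 m/s².

1.34 m/s²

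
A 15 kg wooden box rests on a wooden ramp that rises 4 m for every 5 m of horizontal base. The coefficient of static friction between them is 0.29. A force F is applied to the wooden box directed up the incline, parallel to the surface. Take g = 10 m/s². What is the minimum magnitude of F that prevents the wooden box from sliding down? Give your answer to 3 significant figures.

59.7 N

The normal force is N = mg cos 38.66° = 117.130 N. With F at its minimum the wooden box is on the verge of sliding down, so static friction is at its maximum μ_s N = 0.29 × 117.130 = 33.968 N and acts up the slope.
Equilibrium along the incline: F + μ_s N = mg sin 38.66°, so F = 93.704 − 33.968 = 59.736 N.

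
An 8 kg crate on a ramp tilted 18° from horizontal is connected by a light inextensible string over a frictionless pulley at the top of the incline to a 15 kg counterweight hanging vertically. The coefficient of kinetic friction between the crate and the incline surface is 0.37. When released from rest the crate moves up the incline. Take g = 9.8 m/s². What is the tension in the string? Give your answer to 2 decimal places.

84.92 N

For the crate on the incline: the weight component along the slope is m₁g sin 18° = 8 × 9.8 × 0.3090 = 24.226 N and the normal force is N = m₁g cos 18° = 74.563 N.
Kinetic friction opposes the crate's motion up the incline: f = μN = 0.37 × 74.563 = 27.588 N acting down the slope.
Newton's second law for the crate (up-slope positive): T − 24.226 − 27.588 = 8 a. For the hanging counterweight (downward positive): 15 × 9.8 − T = 15 a.
Adding the two equations eliminates T: 95.186 = 23 a, so a = 4.1385 m/s².
Then from the hanging counterweight's equation, T = 15 × (9.8 − 4.1385) = 84.923 N.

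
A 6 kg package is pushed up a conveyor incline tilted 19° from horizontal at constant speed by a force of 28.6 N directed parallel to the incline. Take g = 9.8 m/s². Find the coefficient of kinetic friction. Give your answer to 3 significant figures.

At constant speed ΣF = 0 along the incline. The applied 28.6 N acts up the slope; the weight component mg sin 19° = 19.143 N and kinetic friction μN both act down the slope.
So 28.6 = 19.143 + μ × 55.596, giving μ = (28.6 − 19.143) / 55.596 = 0.1701.

0.170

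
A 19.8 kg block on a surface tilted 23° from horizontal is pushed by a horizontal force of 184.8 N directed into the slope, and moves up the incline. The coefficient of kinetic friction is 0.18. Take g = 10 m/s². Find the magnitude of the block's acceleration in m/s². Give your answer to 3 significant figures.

2.37 m/s²

The horizontal push has components F cos 23° = 184.8 × 0.9205 = 170.108 N up the incline and F sin 23° = 184.8 × 0.3907 = 72.201 N pressing into the surface.
The normal force is therefore N = mg cos 23° + F sin 23° = 182.259 + 72.201 = 254.460 N, and kinetic friction down the slope is μN = 0.18 × 254.460 = 45.803 N.
Along the incline: F cos 23° − mg sin 23° − μN = ma, so 170.108 − 77.359 − 45.803 = 19.8 a, giving a = 2.3710 m/s².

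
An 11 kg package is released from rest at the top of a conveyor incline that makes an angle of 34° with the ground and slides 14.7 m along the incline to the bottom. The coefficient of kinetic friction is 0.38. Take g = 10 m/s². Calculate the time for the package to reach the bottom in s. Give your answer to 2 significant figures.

3.5 s

The weight component along the incline is mg sin 34° = 61.511 N and the normal force is N = mg cos 34° = 91.194 N.
Friction up the slope is f = μN = 0.38 × 91.194 = 34.654 N, so the net downslope force is 61.511 − 34.654 = 26.857 N and a = 26.857 / 11 = 2.4415 m/s².
Starting from rest, L = ½at², so t = √(2L/a) = √(2 × 14.7 / 2.4415) = 3.4701 s.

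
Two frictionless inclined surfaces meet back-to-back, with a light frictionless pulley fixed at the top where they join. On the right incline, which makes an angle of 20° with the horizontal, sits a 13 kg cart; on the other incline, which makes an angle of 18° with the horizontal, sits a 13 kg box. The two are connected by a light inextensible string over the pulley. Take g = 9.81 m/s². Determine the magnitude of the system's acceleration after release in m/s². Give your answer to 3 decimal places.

Resolve each weight along its own incline: the 13 kg mass has component 13 × 9.81 × sin 20° = 43.618 N down its slope, and the 13 kg mass has 13 × 9.81 × sin 18° = 39.409 N down its slope.
The 13 kg side's 43.618 N exceeds the other side's 39.409 N, so that mass slides down and the 13 kg mass slides up. Taking that direction as positive, Newton's second law for the whole system gives 43.618 − 39.409 = (13 + 13) a, so a = 4.209 / 26 = 0.1619 m/s².

0.162 m/s²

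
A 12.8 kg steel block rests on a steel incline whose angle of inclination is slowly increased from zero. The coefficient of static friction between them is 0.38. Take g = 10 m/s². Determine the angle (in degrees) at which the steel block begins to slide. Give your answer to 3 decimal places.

At the threshold of sliding, static friction is at its maximum μ_s N and exactly balances the weight component along the incline: mg sin θ = μ_s mg cos θ.
Hence tan θ = μ_s = 0.38, so θ = arctan(0.38) = 20.8068°.

20.807°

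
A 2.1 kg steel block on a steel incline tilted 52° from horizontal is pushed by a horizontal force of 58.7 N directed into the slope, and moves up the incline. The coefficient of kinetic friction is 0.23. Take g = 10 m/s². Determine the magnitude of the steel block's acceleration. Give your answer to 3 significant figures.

2.85 m/s²

The horizontal push has components F cos 52° = 58.7 × 0.6157 = 36.142 N up the incline and F sin 52° = 58.7 × 0.7880 = 46.256 N pressing into the surface.
The normal force is therefore N = mg cos 52° + F sin 52° = 12.930 + 46.256 = 59.186 N, and kinetic friction down the slope is μN = 0.23 × 59.186 = 13.613 N.
Along the incline: F cos 52° − mg sin 52° − μN = ma, so 36.142 − 16.548 − 13.613 = 2.1 a, giving a = 2.8481 m/s².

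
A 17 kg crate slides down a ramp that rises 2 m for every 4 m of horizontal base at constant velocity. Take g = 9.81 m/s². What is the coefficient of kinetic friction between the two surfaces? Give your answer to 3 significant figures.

0.500

At constant velocity the net force along the incline is zero: mg sin 26.57° = μ mg cos 26.57°.
So μ = tan 26.57° = 0.4472 / 0.8944 = 0.5000.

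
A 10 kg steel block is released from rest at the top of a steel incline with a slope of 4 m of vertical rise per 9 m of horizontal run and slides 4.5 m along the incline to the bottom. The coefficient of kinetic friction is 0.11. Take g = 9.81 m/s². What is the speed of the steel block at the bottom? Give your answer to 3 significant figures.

The weight component along the incline is mg sin 23.96° = 39.842 N and the normal force is N = mg cos 23.96° = 89.645 N.
Friction up the slope is f = μN = 0.11 × 89.645 = 9.861 N, so the net downslope force is 39.842 − 9.861 = 29.981 N and a = 29.981 / 10 = 2.9981 m/s².
Starting from rest over a distance of 4.5 m, v² = 2aL = 2 × 2.9981 × 4.5 = 26.9829, so v = 5.1945 m/s.

5.19 m/s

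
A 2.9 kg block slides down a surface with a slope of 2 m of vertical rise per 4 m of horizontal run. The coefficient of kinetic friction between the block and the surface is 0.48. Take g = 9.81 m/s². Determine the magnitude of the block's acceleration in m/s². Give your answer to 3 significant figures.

0.175 m/s²

Resolving the weight along the incline: the component pulling the block down the slope is mg sin 26.57° = 2.9 × 9.81 × 0.4472 = 12.722 N, and the normal force is N = mg cos 26.57° = 2.9 × 9.81 × 0.8944 = 25.445 N.
Kinetic friction acts up the slope with magnitude f = μN = 0.48 × 25.445 = 12.214 N.
Net force along the incline is 12.722 − 12.214 = 0.508 N, so a = 0.508 / 2.9 = 0.1752 m/s².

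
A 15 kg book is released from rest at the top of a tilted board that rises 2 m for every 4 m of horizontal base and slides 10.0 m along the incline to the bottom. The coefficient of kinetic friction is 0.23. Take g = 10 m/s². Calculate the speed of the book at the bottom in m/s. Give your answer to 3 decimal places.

6.950 m/s

The weight component along the incline is mg sin 26.57° = 67.082 N and the normal force is N = mg cos 26.57° = 134.164 N.
Friction up the slope is f = μN = 0.23 × 134.164 = 30.858 N, so the net downslope force is 67.082 − 30.858 = 36.224 N and a = 36.224 / 15 = 2.4149 m/s².
Starting from rest over a distance of 10.0 m, v² = 2aL = 2 × 2.4149 × 10.0 = 48.2980, so v = 6.9497 m/s.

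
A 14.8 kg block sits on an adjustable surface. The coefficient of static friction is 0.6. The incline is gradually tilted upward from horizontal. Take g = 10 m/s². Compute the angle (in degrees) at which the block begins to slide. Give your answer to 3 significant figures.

At the threshold of sliding, static friction is at its maximum μ_s N and exactly balances the weight component along the incline: mg sin θ = μ_s mg cos θ.
Hence tan θ = μ_s = 0.6, so θ = arctan(0.6) = 30.9638°.

31.0°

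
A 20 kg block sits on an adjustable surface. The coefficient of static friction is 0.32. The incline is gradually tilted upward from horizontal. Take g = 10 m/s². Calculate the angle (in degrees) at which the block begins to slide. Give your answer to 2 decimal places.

At the threshold of sliding, static friction is at its maximum μ_s N and exactly balances the weight component along the incline: mg sin θ = μ_s mg cos θ.
Hence tan θ = μ_s = 0.32, so θ = arctan(0.32) = 17.7447°.

17.74°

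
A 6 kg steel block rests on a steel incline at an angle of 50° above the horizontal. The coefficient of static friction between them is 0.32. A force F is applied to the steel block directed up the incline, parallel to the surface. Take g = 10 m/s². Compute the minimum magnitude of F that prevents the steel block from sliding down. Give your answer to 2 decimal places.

33.62 N

The normal force is N = mg cos 50° = 38.567 N. With F at its minimum the steel block is on the verge of sliding down, so static friction is at its maximum μ_s N = 0.32 × 38.567 = 12.341 N and acts up the slope.
Equilibrium along the incline: F + μ_s N = mg sin 50°, so F = 45.963 − 12.341 = 33.622 N.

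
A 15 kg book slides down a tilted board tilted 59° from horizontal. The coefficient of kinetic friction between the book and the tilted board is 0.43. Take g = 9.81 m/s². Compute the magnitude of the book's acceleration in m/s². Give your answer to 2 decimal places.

Resolving the weight along the incline: the component pulling the book down the slope is mg sin 59° = 15 × 9.81 × 0.8572 = 126.137 N, and the normal force is N = mg cos 59° = 15 × 9.81 × 0.5150 = 75.782 N.
Kinetic friction acts up the slope with magnitude f = μN = 0.43 × 75.782 = 32.586 N.
Net force along the incline is 126.137 − 32.586 = 93.551 N, so a = 93.551 / 15 = 6.2367 m/s².

6.24 m/s²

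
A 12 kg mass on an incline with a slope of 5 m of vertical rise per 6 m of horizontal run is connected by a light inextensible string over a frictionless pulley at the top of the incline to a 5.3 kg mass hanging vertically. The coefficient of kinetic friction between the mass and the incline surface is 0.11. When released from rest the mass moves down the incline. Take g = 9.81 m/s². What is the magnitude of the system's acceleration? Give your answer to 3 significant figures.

0.776 m/s²

For the mass on the incline: the weight component along the slope is m₁g sin 39.81° = 12 × 9.81 × 0.6402 = 75.364 N and the normal force is N = m₁g cos 39.81° = 90.435 N.
Kinetic friction opposes the mass's motion down the incline: f = μN = 0.11 × 90.435 = 9.948 N acting up the slope.
Newton's second law for the mass (down-slope positive): 75.364 − 9.948 − T = 12 a. For the hanging mass (upward positive): T − 5.3 × 9.81 = 5.3 a.
Adding the two equations eliminates T: 13.423 = 17.3 a, so a = 0.7759 m/s².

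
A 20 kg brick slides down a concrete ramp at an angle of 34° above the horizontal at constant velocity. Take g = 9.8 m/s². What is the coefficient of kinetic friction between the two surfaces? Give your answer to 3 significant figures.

At constant velocity the net force along the incline is zero: mg sin 34° = μ mg cos 34°.
So μ = tan 34° = 0.5592 / 0.8290 = 0.6745.

0.675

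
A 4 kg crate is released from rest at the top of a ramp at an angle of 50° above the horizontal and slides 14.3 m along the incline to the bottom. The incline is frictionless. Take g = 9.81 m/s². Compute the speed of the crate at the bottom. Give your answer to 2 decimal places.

The weight component along the incline is mg sin 50° = 30.060 N and the normal force is N = mg cos 50° = 25.223 N.
With no friction, a = g sin 50° = 7.5149 m/s².
Starting from rest over a distance of 14.3 m, v² = 2aL = 2 × 7.5149 × 14.3 = 214.9261, so v = 14.6604 m/s.

14.66 m/s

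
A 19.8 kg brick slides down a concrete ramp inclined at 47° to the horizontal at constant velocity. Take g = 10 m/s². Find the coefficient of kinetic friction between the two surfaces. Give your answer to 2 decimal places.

At constant velocity the net force along the incline is zero: mg sin 47° = μ mg cos 47°.
So μ = tan 47° = 0.7314 / 0.6820 = 1.0724.

1.07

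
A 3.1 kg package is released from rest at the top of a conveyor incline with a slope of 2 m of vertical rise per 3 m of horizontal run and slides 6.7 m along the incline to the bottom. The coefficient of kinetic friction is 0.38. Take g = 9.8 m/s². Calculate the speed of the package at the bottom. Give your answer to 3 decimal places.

5.597 m/s

The weight component along the incline is mg sin 33.69° = 16.852 N and the normal force is N = mg cos 33.69° = 25.278 N.
Friction up the slope is f = μN = 0.38 × 25.278 = 9.606 N, so the net downslope force is 16.852 − 9.606 = 7.246 N and a = 7.246 / 3.1 = 2.3374 m/s².
Starting from rest over a distance of 6.7 m, v² = 2aL = 2 × 2.3374 × 6.7 = 31.3212, so v = 5.5965 m/s.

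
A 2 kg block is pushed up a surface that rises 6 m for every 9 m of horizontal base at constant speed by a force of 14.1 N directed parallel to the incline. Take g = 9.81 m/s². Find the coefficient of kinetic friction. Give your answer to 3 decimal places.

0.197

At constant speed ΣF = 0 along the incline. The applied 14.1 N acts up the slope; the weight component mg sin 33.69° = 10.883 N and kinetic friction μN both act down the slope.
So 14.1 = 10.883 + μ × 16.325, giving μ = (14.1 − 10.883) / 16.325 = 0.1971.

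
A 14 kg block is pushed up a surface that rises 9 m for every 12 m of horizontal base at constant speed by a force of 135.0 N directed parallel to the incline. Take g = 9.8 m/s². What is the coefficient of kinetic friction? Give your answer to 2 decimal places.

At constant speed ΣF = 0 along the incline. The applied 135.0 N acts up the slope; the weight component mg sin 36.87° = 82.320 N and kinetic friction μN both act down the slope.
So 135.0 = 82.320 + μ × 109.760, giving μ = (135.0 − 82.320) / 109.760 = 0.4800.

0.48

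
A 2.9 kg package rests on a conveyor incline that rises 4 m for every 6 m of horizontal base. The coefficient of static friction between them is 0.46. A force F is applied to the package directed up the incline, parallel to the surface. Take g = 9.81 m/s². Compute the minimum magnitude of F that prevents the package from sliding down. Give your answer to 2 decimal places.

4.89 N

The normal force is N = mg cos 33.69° = 23.671 N. With F at its minimum the package is on the verge of sliding down, so static friction is at its maximum μ_s N = 0.46 × 23.671 = 10.889 N and acts up the slope.
Equilibrium along the incline: F + μ_s N = mg sin 33.69°, so F = 15.781 − 10.889 = 4.892 N.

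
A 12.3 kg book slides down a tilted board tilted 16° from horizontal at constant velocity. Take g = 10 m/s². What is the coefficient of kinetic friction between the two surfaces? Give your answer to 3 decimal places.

0.287

At constant velocity the net force along the incline is zero: mg sin 16° = μ mg cos 16°.
So μ = tan 16° = 0.2756 / 0.9613 = 0.2867.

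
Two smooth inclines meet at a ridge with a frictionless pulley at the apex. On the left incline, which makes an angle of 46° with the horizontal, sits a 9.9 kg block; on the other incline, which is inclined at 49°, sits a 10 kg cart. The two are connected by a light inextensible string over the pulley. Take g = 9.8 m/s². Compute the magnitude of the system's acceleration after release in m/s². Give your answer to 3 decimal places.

0.210 m/s²

Resolve each weight along its own incline: the 9.9 kg mass has component 9.9 × 9.8 × sin 46° = 69.790 N down its slope, and the 10 kg mass has 10 × 9.8 × sin 49° = 73.962 N down its slope.
The 10 kg side's 73.962 N exceeds the other side's 69.790 N, so that mass slides down and the 9.9 kg mass slides up. Taking that direction as positive, Newton's second law for the whole system gives 73.962 − 69.790 = (9.9 + 10) a, so a = 4.172 / 19.9 = 0.2096 m/s².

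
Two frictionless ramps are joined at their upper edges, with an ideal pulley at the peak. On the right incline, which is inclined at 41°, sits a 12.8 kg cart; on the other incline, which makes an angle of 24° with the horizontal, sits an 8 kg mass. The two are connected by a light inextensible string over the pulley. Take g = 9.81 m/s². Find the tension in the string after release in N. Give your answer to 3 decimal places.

Resolve each weight along its own incline: the 12.8 kg mass has component 12.8 × 9.81 × sin 41° = 82.380 N down its slope, and the 8 kg mass has 8 × 9.81 × sin 24° = 31.921 N down its slope.
The 12.8 kg side's 82.380 N exceeds the other side's 31.921 N, so that mass slides down and the 8 kg mass slides up. Taking that direction as positive, Newton's second law for the whole system gives 82.380 − 31.921 = (12.8 + 8) a, so a = 50.459 / 20.8 = 2.4259 m/s².
For the 8 kg mass (up-slope positive): T − 31.921 = 8 × 2.4259, so T = 51.328 N.

51.328 N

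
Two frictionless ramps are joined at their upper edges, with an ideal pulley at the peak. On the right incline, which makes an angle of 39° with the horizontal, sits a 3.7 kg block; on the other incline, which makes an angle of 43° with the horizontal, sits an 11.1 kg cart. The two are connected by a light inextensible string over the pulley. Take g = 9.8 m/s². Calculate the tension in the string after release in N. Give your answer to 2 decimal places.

Resolve each weight along its own incline: the 3.7 kg mass has component 3.7 × 9.8 × sin 39° = 22.819 N down its slope, and the 11.1 kg mass has 11.1 × 9.8 × sin 43° = 74.188 N down its slope.
The 11.1 kg side's 74.188 N exceeds the other side's 22.819 N, so that mass slides down and the 3.7 kg mass slides up. Taking that direction as positive, Newton's second law for the whole system gives 74.188 − 22.819 = (3.7 + 11.1) a, so a = 51.369 / 14.8 = 3.4709 m/s².
For the 3.7 kg mass (up-slope positive): T − 22.819 = 3.7 × 3.4709, so T = 35.661 N.

35.66 N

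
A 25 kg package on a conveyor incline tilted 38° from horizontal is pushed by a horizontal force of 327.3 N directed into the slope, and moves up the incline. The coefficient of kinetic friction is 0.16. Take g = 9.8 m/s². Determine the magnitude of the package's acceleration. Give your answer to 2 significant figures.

1.8 m/s²

The horizontal push has components F cos 38° = 327.3 × 0.7880 = 257.912 N up the incline and F sin 38° = 327.3 × 0.6157 = 201.519 N pressing into the surface.
The normal force is therefore N = mg cos 38° + F sin 38° = 193.060 + 201.519 = 394.579 N, and kinetic friction down the slope is μN = 0.16 × 394.579 = 63.133 N.
Along the incline: F cos 38° − mg sin 38° − μN = ma, so 257.912 − 150.847 − 63.133 = 25 a, giving a = 1.7573 m/s².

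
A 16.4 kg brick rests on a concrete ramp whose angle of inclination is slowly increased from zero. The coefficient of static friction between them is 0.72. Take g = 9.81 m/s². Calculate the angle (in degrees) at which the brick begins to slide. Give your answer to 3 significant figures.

At the threshold of sliding, static friction is at its maximum μ_s N and exactly balances the weight component along the incline: mg sin θ = μ_s mg cos θ.
Hence tan θ = μ_s = 0.72, so θ = arctan(0.72) = 35.7539°.

35.8°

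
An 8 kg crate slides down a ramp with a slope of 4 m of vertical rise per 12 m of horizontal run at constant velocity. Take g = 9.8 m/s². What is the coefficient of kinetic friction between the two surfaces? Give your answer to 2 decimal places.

0.33

At constant velocity the net force along the incline is zero: mg sin 18.43° = μ mg cos 18.43°.
So μ = tan 18.43° = 0.3162 / 0.9487 = 0.3333.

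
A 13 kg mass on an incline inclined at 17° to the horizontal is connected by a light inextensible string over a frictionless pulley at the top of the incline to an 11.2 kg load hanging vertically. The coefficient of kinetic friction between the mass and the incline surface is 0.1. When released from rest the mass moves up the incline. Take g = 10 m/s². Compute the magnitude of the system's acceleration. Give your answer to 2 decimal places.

For the mass on the incline: the weight component along the slope is m₁g sin 17° = 13 × 10 × 0.2924 = 38.012 N and the normal force is N = m₁g cos 17° = 124.320 N.
Kinetic friction opposes the mass's motion up the incline: f = μN = 0.1 × 124.320 = 12.432 N acting down the slope.
Newton's second law for the mass (up-slope positive): T − 38.012 − 12.432 = 13 a. For the hanging load (downward positive): 11.2 × 10 − T = 11.2 a.
Adding the two equations eliminates T: 61.556 = 24.2 a, so a = 2.5436 m/s².

2.54 m/s²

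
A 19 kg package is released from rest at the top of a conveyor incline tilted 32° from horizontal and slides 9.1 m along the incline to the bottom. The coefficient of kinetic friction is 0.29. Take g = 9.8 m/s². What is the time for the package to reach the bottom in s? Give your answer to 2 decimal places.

The weight component along the incline is mg sin 32° = 98.671 N and the normal force is N = mg cos 32° = 157.907 N.
Friction up the slope is f = μN = 0.29 × 157.907 = 45.793 N, so the net downslope force is 98.671 − 45.793 = 52.878 N and a = 52.878 / 19 = 2.7831 m/s².
Starting from rest, L = ½at², so t = √(2L/a) = √(2 × 9.1 / 2.7831) = 2.5572 s.

2.56 s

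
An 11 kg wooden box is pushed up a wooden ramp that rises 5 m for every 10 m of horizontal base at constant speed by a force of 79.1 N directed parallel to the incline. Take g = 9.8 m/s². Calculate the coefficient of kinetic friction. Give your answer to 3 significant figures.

0.320

At constant speed ΣF = 0 along the incline. The applied 79.1 N acts up the slope; the weight component mg sin 26.57° = 48.210 N and kinetic friction μN both act down the slope.
So 79.1 = 48.210 + μ × 96.419, giving μ = (79.1 − 48.210) / 96.419 = 0.3204.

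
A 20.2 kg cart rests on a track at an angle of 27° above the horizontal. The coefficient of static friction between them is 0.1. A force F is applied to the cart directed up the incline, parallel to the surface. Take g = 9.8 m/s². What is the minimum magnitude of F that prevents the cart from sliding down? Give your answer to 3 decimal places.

The normal force is N = mg cos 27° = 176.384 N. With F at its minimum the cart is on the verge of sliding down, so static friction is at its maximum μ_s N = 0.1 × 176.384 = 17.638 N and acts up the slope.
Equilibrium along the incline: F + μ_s N = mg sin 27°, so F = 89.872 − 17.638 = 72.234 N.

72.234 N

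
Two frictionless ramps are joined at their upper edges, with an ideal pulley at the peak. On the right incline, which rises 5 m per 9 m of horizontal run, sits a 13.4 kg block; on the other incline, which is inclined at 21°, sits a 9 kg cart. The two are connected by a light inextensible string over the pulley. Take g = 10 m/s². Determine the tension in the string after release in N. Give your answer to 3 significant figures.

45.4 N

Resolve each weight along its own incline: the 13.4 kg mass has component 13.4 × 10 × sin 29.05° = 65.076 N down its slope, and the 9 kg mass has 9 × 10 × sin 21° = 32.253 N down its slope.
The 13.4 kg side's 65.076 N exceeds the other side's 32.253 N, so that mass slides down and the 9 kg mass slides up. Taking that direction as positive, Newton's second law for the whole system gives 65.076 − 32.253 = (13.4 + 9) a, so a = 32.823 / 22.4 = 1.4653 m/s².
For the 9 kg mass (up-slope positive): T − 32.253 = 9 × 1.4653, so T = 45.441 N.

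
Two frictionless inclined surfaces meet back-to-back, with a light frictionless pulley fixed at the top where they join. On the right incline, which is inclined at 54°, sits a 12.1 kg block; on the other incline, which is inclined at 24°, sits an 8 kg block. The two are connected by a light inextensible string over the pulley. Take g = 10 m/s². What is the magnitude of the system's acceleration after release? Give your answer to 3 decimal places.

3.251 m/s²

Resolve each weight along its own incline: the 12.1 kg mass has component 12.1 × 10 × sin 54° = 97.891 N down its slope, and the 8 kg mass has 8 × 10 × sin 24° = 32.539 N down its slope.
The 12.1 kg side's 97.891 N exceeds the other side's 32.539 N, so that mass slides down and the 8 kg mass slides up. Taking that direction as positive, Newton's second law for the whole system gives 97.891 − 32.539 = (12.1 + 8) a, so a = 65.352 / 20.1 = 3.2513 m/s².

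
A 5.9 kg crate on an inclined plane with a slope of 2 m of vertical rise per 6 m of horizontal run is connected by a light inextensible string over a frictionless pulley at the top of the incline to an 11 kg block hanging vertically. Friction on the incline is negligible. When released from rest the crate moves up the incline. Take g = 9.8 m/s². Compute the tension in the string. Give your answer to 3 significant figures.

49.5 N

For the crate on the incline: the weight component along the slope is m₁g sin 18.43° = 5.9 × 9.8 × 0.3162 = 18.283 N and the normal force is N = m₁g cos 18.43° = 54.853 N.
Newton's second law for the crate (up-slope positive): T − 18.283 = 5.9 a. For the hanging block (downward positive): 11 × 9.8 − T = 11 a.
Adding the two equations eliminates T: 89.517 = 16.9 a, so a = 5.2969 m/s².
Then from the hanging block's equation, T = 11 × (9.8 − 5.2969) = 49.534 N.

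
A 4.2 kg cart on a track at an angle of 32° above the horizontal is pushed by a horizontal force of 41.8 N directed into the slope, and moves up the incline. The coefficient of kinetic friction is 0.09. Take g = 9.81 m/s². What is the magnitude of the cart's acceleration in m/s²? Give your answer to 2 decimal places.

The horizontal push has components F cos 32° = 41.8 × 0.8480 = 35.446 N up the incline and F sin 32° = 41.8 × 0.5299 = 22.150 N pressing into the surface.
The normal force is therefore N = mg cos 32° + F sin 32° = 34.939 + 22.150 = 57.089 N, and kinetic friction down the slope is μN = 0.09 × 57.089 = 5.138 N.
Along the incline: F cos 32° − mg sin 32° − μN = ma, so 35.446 − 21.833 − 5.138 = 4.2 a, giving a = 2.0179 m/s².

2.02 m/s²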